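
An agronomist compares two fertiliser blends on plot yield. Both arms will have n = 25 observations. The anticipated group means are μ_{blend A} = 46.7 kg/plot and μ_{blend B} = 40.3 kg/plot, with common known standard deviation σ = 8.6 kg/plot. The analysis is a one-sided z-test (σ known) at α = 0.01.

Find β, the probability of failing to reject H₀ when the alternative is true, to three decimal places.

β ≈ 0.380

Standardized effect: d = |μ_{blend A} − μ_{blend B}| / σ = |46.7 − 40.3| / 8.6 = 0.7442
Noncentrality parameter: λ = d·√(n/2) = 0.7442 × √(25/2) = 2.6311
One-sided α = 0.01 → critical value z_{0.01} = 2.326.
Power = P(Z > 2.326 − λ) = Φ(0.305) = 0.6197.
Type II error: β = 1 − power = 1 − 0.6197 = 0.3803.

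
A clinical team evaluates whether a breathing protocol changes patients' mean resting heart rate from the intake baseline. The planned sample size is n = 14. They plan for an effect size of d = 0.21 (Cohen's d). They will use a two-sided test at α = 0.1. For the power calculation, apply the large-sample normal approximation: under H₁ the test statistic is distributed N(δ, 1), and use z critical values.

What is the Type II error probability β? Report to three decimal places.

Noncentrality parameter: δ = d·√n = 0.21 × √14 = 0.7857
Critical value for a two-sided test at α = 0.1: z_{α/2} = 1.645.
Power = Φ(δ − 1.645) + Φ(−δ − 1.645) = Φ(-0.859) + Φ(-2.431) = 0.1951 + 0.0075 = 0.2027.
Type II error: β = 1 − power = 1 − 0.2027 = 0.7973.

β ≈ 0.797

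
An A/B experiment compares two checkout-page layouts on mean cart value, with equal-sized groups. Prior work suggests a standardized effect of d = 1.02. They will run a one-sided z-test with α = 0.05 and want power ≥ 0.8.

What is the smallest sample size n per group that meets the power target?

n = 12 per group

Set Φ(δ − 1.645) = 0.8; then δ − 1.645 = Φ⁻¹(0.8) = 0.842, giving δ = 2.486.
δ = d·√(n/2) ⇒ n = 2(δ/d)² = 2 × (2.486 / 1.02)² = 11.88.
Rounding up, n = 12 per group.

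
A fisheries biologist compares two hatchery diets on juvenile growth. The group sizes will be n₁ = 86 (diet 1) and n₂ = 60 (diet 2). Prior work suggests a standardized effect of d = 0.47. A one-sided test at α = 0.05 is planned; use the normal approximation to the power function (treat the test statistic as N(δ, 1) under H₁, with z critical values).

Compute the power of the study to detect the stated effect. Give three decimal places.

Noncentrality parameter: δ = d / √(1/n₁ + 1/n₂) = 0.47 / √(1/86 + 1/60) = 2.7941
One-sided α = 0.05 → critical value z_{0.05} = 1.645.
Power = Φ(δ − 1.645) = Φ(1.149) = 0.8748.

Power ≈ 0.875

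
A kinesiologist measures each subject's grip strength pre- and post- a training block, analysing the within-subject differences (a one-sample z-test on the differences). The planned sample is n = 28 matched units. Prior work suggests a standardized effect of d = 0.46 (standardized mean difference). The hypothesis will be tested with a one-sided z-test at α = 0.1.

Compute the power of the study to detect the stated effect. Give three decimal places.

Power ≈ 0.875

Noncentrality parameter: δ = d·√n = 0.46 × √28 = 2.4341
Critical value for a one-sided test at α = 0.1: z_α = 1.282.
Power = P(Z > 1.282 − δ) = Φ(1.153) = 0.8755.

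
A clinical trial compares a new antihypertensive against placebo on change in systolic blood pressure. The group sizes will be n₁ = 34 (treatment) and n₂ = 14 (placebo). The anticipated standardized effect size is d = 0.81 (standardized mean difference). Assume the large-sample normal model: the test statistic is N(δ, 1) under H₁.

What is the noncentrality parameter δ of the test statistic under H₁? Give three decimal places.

δ ≈ 2.551

δ = d / √(1/n₁ + 1/n₂) = 0.81 / √(1/34 + 1/14) = 2.5507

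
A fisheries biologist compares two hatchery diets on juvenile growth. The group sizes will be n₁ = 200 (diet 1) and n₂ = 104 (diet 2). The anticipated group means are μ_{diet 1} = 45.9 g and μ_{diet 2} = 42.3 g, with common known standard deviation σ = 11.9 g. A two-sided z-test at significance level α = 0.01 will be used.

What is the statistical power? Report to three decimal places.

Power ≈ 0.471

Standardized effect: d = |μ_{diet 1} − μ_{diet 2}| / σ = |45.9 − 42.3| / 11.9 = 0.3025
Noncentrality parameter: δ = d / √(1/n₁ + 1/n₂) = 0.3025 / √(1/200 + 1/104) = 2.5024
Critical value for a two-sided test at α = 0.01: z_{α/2} = 2.576.
Power = Φ(δ − 2.576) + Φ(−δ − 2.576) = Φ(-0.073) + Φ(-5.078) = 0.4707 + 0.0000 = 0.4707.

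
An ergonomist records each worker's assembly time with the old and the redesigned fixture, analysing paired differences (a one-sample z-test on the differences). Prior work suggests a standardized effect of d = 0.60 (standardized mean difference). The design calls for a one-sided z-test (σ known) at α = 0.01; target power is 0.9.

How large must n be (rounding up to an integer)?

For power 0.9 need Φ(δ − z_{0.01}) = 0.9, so δ = z_{0.01} + z_{0.10} = 2.326 + 1.282 = 3.608.
δ = d·√n ⇒ n = (δ/d)² = (3.608 / 0.60)² = 36.16.
Round up to the next whole unit.

n = 37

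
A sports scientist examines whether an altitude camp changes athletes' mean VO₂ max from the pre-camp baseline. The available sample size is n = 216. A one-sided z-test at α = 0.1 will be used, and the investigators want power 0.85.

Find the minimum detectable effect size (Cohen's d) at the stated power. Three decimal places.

d ≈ 0.158

Required noncentrality: δ = z_{0.1} + z_{0.15} = 1.282 + 1.036 = 2.318.
δ = d·√n ⇒ d = δ/√n = 2.318/√216 = 0.1577.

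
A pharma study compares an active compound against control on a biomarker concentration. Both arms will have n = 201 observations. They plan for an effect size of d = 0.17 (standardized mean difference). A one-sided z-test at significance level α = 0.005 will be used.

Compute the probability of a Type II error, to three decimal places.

β ≈ 0.808

Noncentrality parameter: δ = d·√(n/2) = 0.17 × √(201/2) = 1.7042
One-sided α = 0.005 → critical value z_{0.005} = 2.576.
Power = P(Z > 2.576 − δ) = Φ(-0.872) = 0.1917.
Type II error: β = 1 − power = 1 − 0.1917 = 0.8083.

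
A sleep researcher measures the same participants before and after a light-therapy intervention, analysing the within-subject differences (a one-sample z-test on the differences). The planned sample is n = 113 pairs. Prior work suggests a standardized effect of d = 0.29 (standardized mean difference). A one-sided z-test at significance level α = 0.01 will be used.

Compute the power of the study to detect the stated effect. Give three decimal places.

Power ≈ 0.775

Noncentrality parameter: δ = d·√n = 0.29 × √113 = 3.0827
Critical value for a one-sided test at α = 0.01: z_α = 2.326.
Power = P(Z > 2.326 − δ) = Φ(0.756) = 0.7753.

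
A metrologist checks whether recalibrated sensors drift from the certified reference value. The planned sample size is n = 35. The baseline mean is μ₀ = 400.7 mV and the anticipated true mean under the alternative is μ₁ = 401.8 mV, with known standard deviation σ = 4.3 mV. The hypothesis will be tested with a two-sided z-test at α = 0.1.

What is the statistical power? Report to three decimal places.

Power ≈ 0.449

Standardized effect: d = |μ₁ − μ₀| / σ = |401.8 − 400.7| / 4.3 = 0.2558
Noncentrality parameter: δ = d·√n = 0.2558 × √35 = 1.5134
Two-sided α = 0.1 → critical value z_{0.05} = 1.645.
Power = Φ(δ − 1.645) + Φ(−δ − 1.645) = Φ(-0.131) + Φ(-3.158) = 0.4477 + 0.0008 = 0.4485.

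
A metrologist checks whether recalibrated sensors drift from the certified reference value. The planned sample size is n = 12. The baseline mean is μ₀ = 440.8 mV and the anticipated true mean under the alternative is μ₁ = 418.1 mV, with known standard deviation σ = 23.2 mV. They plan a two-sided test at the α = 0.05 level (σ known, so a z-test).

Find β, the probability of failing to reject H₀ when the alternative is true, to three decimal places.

Standardized effect: d = |μ₁ − μ₀| / σ = |418.1 − 440.8| / 23.2 = 0.9784
Noncentrality parameter: δ = d·√n = 0.9784 × √12 = 3.3894
Critical value for a two-sided test at α = 0.05: z_{α/2} = 1.960.
Power = Φ(δ − 1.960) + Φ(−δ − 1.960) = Φ(1.429) + Φ(-5.349) = 0.9236 + 0.0000 = 0.9236.
Type II error: β = 1 − power = 1 − 0.9236 = 0.0764.

β ≈ 0.076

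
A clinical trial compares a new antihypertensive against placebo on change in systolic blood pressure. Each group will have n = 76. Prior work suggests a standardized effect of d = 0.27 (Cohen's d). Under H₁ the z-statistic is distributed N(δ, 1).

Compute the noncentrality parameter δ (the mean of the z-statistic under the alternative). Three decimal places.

δ ≈ 1.664

δ = d·√(n/2) = 0.27 × √(76/2) = 1.6644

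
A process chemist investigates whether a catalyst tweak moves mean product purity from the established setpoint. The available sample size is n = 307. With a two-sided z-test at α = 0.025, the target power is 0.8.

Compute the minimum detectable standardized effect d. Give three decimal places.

Need Φ(δ − 2.241) = 0.8, so δ = 2.241 + 0.842 = 3.083.
(The second rejection-region term Φ(−δ − z_{α/2}) is negligible and dropped.)
δ = d·√n ⇒ d = δ/√n = 3.083/√307 = 0.1760.

d ≈ 0.176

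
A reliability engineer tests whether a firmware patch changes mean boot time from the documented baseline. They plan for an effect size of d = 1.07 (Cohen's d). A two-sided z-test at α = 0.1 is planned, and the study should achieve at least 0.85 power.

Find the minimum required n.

For power 0.85 need Φ(δ − z_{0.05}) = 0.85, so δ = z_{0.05} + z_{0.15} = 1.645 + 1.036 = 2.681.
(Ignoring the negligible lower-tail rejection probability gives the usual closed-form inversion.)
δ = d·√n ⇒ n = (δ/d)² = (2.681 / 1.07)² = 6.28.
Rounding up, n = 7.

n = 7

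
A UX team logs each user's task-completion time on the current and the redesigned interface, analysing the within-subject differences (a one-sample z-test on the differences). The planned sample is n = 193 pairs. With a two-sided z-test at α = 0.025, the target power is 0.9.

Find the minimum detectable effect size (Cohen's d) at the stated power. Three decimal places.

Need Φ(δ − 2.241) = 0.9, so δ = 2.241 + 1.282 = 3.523.
(The second rejection-region term Φ(−δ − z_{α/2}) is negligible and dropped.)
δ = d·√n ⇒ d = δ/√n = 3.523/√193 = 0.2536.

d ≈ 0.254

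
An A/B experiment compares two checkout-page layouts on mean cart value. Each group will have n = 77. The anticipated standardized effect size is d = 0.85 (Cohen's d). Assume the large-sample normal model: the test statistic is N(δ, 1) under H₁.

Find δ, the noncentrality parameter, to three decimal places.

δ ≈ 5.274

δ = d·√(n/2) = 0.85 × √(77/2) = 5.2741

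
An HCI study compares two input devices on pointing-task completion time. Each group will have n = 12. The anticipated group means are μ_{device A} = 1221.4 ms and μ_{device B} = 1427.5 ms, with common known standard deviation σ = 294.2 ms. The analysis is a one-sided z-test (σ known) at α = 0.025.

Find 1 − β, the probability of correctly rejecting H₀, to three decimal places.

Power ≈ 0.404

Standardized effect: d = |μ_{device A} − μ_{device B}| / σ = |1221.4 − 1427.5| / 294.2 = 0.7005
Noncentrality parameter: λ = d·√(n/2) = 0.7005 × √(12/2) = 1.7160
One-sided α = 0.025 → critical value z_{0.025} = 1.960.
Power = Φ(λ − 1.960) = Φ(-0.244) = 0.4036.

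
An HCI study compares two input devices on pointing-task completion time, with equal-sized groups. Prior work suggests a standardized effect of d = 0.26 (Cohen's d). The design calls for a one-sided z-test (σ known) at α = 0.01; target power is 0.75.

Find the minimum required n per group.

n = 267 per group

For power 0.75 need Φ(δ − z_{0.01}) = 0.75, so δ = z_{0.01} + z_{0.25} = 2.326 + 0.674 = 3.001.
δ = d·√(n/2) ⇒ n = 2(δ/d)² = 2 × (3.001 / 0.26)² = 266.42.
Rounding up, n = 267 per group.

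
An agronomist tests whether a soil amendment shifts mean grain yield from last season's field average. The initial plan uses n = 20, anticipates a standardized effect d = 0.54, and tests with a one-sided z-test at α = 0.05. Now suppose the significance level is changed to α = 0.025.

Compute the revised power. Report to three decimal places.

Power ≈ 0.675

δ = d·√n = 0.54 × √20 = 2.4150 (unchanged). New critical value: z_{0.025} = 1.960.
Revised power = P(Z > 1.960 − δ) = Φ(0.455) = 0.6754.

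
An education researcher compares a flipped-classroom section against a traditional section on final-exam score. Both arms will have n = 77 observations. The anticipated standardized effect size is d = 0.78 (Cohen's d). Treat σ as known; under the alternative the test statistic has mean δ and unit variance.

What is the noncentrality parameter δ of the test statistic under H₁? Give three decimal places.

δ ≈ 4.840

The noncentrality parameter scales effect size by the design's sample-size factor: δ = d·√(n/2) = 0.78 × √(77/2) = 4.8398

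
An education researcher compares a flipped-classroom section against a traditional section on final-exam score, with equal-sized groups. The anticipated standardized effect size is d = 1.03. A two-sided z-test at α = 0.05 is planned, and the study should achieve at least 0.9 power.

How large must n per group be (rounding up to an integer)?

For power 0.9 need Φ(δ − z_{0.025}) = 0.9, so δ = z_{0.025} + z_{0.10} = 1.960 + 1.282 = 3.242.
(Ignoring the negligible lower-tail rejection probability gives the usual closed-form inversion.)
δ = d·√(n/2) ⇒ n = 2(δ/d)² = 2 × (3.242 / 1.03)² = 19.81.
Rounding up, n = 20 per group.

n = 20 per group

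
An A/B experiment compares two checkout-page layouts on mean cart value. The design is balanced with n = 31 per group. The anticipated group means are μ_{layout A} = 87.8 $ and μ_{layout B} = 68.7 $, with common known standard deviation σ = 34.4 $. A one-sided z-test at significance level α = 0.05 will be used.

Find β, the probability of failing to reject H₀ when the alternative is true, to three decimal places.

Standardized effect: d = |μ_{layout A} − μ_{layout B}| / σ = |87.8 − 68.7| / 34.4 = 0.5552
Noncentrality parameter: δ = d·√(n/2) = 0.5552 × √(31/2) = 2.1860
Critical value for a one-sided test at α = 0.05: z_α = 1.645.
Power = P(Z > 1.645 − δ) = Φ(0.541) = 0.7058.
Type II error: β = 1 − power = 1 − 0.7058 = 0.2942.

β ≈ 0.294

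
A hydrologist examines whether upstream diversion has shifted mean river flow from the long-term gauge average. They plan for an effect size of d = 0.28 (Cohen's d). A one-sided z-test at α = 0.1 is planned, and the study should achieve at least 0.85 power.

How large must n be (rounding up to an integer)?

For power 0.85 need Φ(δ − z_{0.1}) = 0.85, so δ = z_{0.1} + z_{0.15} = 1.282 + 1.036 = 2.318.
δ = d·√n ⇒ n = (δ/d)² = (2.318 / 0.28)² = 68.53.
Round up to the next whole unit.

n = 69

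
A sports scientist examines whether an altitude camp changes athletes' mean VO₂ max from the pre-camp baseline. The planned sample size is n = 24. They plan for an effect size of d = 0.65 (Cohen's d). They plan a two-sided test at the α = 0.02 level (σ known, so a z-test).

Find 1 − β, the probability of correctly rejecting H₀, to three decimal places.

Noncentrality parameter: δ = d·√n = 0.65 × √24 = 3.1843
Critical value for a two-sided test at α = 0.02: z_{α/2} = 2.326.
Power = Φ(δ − 2.326) + Φ(−δ − 2.326) = Φ(0.858) + Φ(-5.511) = 0.8046 + 0.0000 = 0.8046.

Power ≈ 0.805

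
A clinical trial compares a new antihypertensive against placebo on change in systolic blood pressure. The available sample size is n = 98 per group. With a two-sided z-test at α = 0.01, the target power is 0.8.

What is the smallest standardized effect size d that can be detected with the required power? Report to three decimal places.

d ≈ 0.488

Required noncentrality: δ = z_{0.005} + z_{0.20} = 2.576 + 0.842 = 3.417.
(The second rejection-region term Φ(−δ − z_{α/2}) is negligible and dropped.)
δ = d·√(n/2) ⇒ d = δ/√(n/2) = 3.417/√(98/2) = 0.4882.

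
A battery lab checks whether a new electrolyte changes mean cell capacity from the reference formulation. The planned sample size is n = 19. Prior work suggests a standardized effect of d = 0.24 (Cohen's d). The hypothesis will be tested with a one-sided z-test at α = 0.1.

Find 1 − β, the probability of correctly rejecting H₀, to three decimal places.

Noncentrality parameter: δ = d·√n = 0.24 × √19 = 1.0461
Critical value for a one-sided test at α = 0.1: z_α = 1.282.
Power = Φ(δ − 1.282) = Φ(-0.235) = 0.4069.

Power ≈ 0.407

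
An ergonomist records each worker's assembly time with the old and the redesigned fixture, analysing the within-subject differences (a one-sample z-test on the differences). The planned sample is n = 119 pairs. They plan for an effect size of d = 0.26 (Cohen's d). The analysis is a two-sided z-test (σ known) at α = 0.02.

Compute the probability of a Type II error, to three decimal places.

β ≈ 0.305

Noncentrality parameter: δ = d·√n = 0.26 × √119 = 2.8363
Two-sided α = 0.02 → critical value z_{0.01} = 2.326.
Power = Φ(δ − 2.326) + Φ(−δ − 2.326) = Φ(0.510) + Φ(-5.163) = 0.6949 + 0.0000 = 0.6949.
Type II error: β = 1 − power = 1 − 0.6949 = 0.3051.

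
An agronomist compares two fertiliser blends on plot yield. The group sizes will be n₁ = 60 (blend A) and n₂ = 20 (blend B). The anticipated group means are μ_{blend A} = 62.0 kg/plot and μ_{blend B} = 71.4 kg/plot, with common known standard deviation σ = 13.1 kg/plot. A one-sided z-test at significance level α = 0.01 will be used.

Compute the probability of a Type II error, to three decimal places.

Standardized effect: d = |μ_{blend A} − μ_{blend B}| / σ = |62.0 − 71.4| / 13.1 = 0.7176
Noncentrality parameter: δ = d / √(1/n₁ + 1/n₂) = 0.7176 / √(1/60 + 1/20) = 2.7791
One-sided α = 0.01 → critical value z_{0.01} = 2.326.
Power = Φ(δ − 2.326) = Φ(0.453) = 0.6746.
Type II error: β = 1 − power = 1 − 0.6746 = 0.3254.

β ≈ 0.325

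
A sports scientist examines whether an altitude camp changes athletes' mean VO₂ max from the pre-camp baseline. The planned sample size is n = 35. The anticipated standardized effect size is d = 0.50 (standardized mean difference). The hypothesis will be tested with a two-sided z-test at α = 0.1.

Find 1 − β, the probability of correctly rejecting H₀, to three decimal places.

Power ≈ 0.905

Noncentrality parameter: λ = d·√n = 0.50 × √35 = 2.9580
Critical value for a two-sided test at α = 0.1: z_{α/2} = 1.645.
Power = Φ(λ − 1.645) + Φ(−λ − 1.645) = Φ(1.313) + Φ(-4.603) = 0.9054 + 0.0000 = 0.9054.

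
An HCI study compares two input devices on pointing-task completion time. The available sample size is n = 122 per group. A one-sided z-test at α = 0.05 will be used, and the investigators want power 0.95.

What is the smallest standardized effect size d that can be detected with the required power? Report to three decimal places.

Need Φ(δ − 1.645) = 0.95, so δ = 1.645 + 1.645 = 3.290.
δ = d·√(n/2) ⇒ d = δ/√(n/2) = 3.290/√(122/2) = 0.4212.

d ≈ 0.421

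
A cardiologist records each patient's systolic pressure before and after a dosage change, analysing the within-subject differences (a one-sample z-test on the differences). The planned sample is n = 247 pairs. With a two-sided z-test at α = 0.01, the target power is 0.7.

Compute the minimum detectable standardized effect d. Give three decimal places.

Need Φ(δ − 2.576) = 0.7, so δ = 2.576 + 0.524 = 3.100.
(Lower-tail contribution to power is negligible for δ > 0.)
δ = d·√n ⇒ d = δ/√n = 3.100/√247 = 0.1973.

d ≈ 0.197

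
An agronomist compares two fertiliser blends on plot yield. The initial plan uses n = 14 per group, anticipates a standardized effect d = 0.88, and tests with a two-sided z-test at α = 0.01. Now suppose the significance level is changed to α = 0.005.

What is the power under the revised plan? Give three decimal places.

δ = d·√(n/2) = 0.88 × √(14/2) = 2.3283 (unchanged). New critical value: z_{0.0025} = 2.807.
Revised power = Φ(δ − 2.807) + Φ(−δ − 2.807) = Φ(-0.479) + Φ(-5.135) = 0.3161 + 0.0000 = 0.3161.

Power ≈ 0.316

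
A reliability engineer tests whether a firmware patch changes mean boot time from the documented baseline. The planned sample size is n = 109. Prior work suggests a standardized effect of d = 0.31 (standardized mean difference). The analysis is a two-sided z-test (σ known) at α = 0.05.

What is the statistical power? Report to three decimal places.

Power ≈ 0.899

Noncentrality parameter: δ = d·√n = 0.31 × √109 = 3.2365
Critical value for a two-sided test at α = 0.05: z_{α/2} = 1.960.
Power = Φ(δ − 1.960) + Φ(−δ − 1.960) = Φ(1.277) + Φ(-5.196) = 0.8991 + 0.0000 = 0.8991.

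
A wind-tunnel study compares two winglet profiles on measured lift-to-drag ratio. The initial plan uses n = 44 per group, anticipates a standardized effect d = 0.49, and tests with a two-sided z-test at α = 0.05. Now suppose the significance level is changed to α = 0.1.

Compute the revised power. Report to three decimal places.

δ = d·√(n/2) = 0.49 × √(44/2) = 2.2983 (unchanged). New critical value: z_{0.05} = 1.645.
Revised power = Φ(δ − 1.645) + Φ(−δ − 1.645) = Φ(0.653) + Φ(-3.943) = 0.7433 + 0.0000 = 0.7433.

Power ≈ 0.743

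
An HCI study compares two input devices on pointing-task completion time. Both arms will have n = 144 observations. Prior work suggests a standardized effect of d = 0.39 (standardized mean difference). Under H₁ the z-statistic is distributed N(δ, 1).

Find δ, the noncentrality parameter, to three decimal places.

δ ≈ 3.309

The noncentrality parameter scales effect size by the design's sample-size factor: δ = d·√(n/2) = 0.39 × √(144/2) = 3.3093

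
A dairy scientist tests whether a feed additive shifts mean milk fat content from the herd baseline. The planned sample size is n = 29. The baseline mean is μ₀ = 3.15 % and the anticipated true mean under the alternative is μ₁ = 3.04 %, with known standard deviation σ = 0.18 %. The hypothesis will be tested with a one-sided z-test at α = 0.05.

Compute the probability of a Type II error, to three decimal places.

β ≈ 0.050

Standardized effect: d = |μ₁ − μ₀| / σ = |3.04 − 3.15| / 0.18 = 0.6111
Noncentrality parameter: δ = d·√n = 0.6111 × √29 = 3.2909
One-sided α = 0.05 → critical value z_{0.05} = 1.645.
Power = Φ(δ − 1.645) = Φ(1.646) = 0.9501.
Type II error: β = 1 − power = 1 − 0.9501 = 0.0499.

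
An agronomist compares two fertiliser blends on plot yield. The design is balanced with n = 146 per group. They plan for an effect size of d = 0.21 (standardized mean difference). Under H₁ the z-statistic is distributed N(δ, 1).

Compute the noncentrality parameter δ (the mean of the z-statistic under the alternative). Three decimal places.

δ = d·√(n/2) = 0.21 × √(146/2) = 1.7942

δ ≈ 1.794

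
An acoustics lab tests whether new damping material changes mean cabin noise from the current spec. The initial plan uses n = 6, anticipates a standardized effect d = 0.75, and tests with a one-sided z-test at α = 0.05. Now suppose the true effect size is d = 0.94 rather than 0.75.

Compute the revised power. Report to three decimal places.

With d = 0.94: δ = d·√n = 0.94 × √6 = 2.3025. Critical value z_{0.05} = 1.645.
Revised power = Φ(δ − 1.645) = Φ(0.658) = 0.7446.

Power ≈ 0.745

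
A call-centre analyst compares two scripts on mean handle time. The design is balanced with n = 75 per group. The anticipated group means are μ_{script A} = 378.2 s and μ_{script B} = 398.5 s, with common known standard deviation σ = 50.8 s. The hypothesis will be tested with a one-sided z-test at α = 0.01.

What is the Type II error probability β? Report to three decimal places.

β ≈ 0.452

Standardized effect: d = |μ_{script A} − μ_{script B}| / σ = |378.2 − 398.5| / 50.8 = 0.3996
Noncentrality parameter: λ = d·√(n/2) = 0.3996 × √(75/2) = 2.4471
One-sided α = 0.01 → critical value z_{0.01} = 2.326.
Power = Φ(λ − 2.326) = Φ(0.121) = 0.5480.
Type II error: β = 1 − power = 1 − 0.5480 = 0.4520.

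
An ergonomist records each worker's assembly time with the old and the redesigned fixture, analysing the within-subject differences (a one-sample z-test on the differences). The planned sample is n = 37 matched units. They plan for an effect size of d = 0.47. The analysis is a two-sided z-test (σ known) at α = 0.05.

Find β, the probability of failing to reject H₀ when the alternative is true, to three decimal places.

Noncentrality parameter: λ = d·√n = 0.47 × √37 = 2.8589
Critical value for a two-sided test at α = 0.05: z_{α/2} = 1.960.
Power = Φ(λ − 1.960) + Φ(−λ − 1.960) = Φ(0.899) + Φ(-4.819) = 0.8157 + 0.0000 = 0.8157.
Type II error: β = 1 − power = 1 − 0.8157 = 0.1843.

β ≈ 0.184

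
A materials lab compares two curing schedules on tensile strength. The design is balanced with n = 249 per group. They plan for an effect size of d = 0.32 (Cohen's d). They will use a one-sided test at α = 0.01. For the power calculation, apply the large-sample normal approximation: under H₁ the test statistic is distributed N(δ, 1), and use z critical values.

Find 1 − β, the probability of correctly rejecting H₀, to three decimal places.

Noncentrality parameter: δ = d·√(n/2) = 0.32 × √(249/2) = 3.5705
One-sided α = 0.01 → critical value z_{0.01} = 2.326.
Power = Φ(δ − 2.326) = Φ(1.244) = 0.8933.

Power ≈ 0.893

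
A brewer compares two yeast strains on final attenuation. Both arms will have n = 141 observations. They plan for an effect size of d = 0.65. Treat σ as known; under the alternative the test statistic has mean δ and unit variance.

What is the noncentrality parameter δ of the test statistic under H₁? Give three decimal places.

δ ≈ 5.458

δ = d·√(n/2) = 0.65 × √(141/2) = 5.4577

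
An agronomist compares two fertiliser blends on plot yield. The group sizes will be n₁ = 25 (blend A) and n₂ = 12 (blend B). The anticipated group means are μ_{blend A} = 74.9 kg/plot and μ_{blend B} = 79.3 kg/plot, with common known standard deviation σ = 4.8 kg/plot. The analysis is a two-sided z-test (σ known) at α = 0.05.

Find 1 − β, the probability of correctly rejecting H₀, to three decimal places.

Standardized effect: d = |μ_{blend A} − μ_{blend B}| / σ = |74.9 − 79.3| / 4.8 = 0.9167
Noncentrality parameter: δ = d / √(1/n₁ + 1/n₂) = 0.9167 / √(1/25 + 1/12) = 2.6102
Critical value for a two-sided test at α = 0.05: z_{α/2} = 1.960.
Power = Φ(δ − 1.960) + Φ(−δ − 1.960) = Φ(0.650) + Φ(-4.570) = 0.7422 + 0.0000 = 0.7422.

Power ≈ 0.742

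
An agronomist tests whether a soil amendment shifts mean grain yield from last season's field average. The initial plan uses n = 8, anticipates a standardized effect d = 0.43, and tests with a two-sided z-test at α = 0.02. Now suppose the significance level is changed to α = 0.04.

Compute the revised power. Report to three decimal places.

Power ≈ 0.202

δ = d·√n = 0.43 × √8 = 1.2162 (unchanged). New critical value: z_{0.02} = 2.054.
Revised power = Φ(δ − 2.054) + Φ(−δ − 2.054) = Φ(-0.838) + Φ(-3.270) = 0.2011 + 0.0005 = 0.2017.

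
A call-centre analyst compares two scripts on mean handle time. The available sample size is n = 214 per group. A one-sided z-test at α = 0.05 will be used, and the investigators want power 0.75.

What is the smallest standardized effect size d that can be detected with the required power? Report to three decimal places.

d ≈ 0.224

Need Φ(δ − 1.645) = 0.75, so δ = 1.645 + 0.674 = 2.319.
δ = d·√(n/2) ⇒ d = δ/√(n/2) = 2.319/√(214/2) = 0.2242.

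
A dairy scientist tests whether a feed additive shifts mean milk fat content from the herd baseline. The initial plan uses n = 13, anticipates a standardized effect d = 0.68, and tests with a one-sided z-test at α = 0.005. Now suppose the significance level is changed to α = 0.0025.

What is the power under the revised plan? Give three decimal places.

Power ≈ 0.361

δ = d·√n = 0.68 × √13 = 2.4518 (unchanged). New critical value: z_{0.0025} = 2.807.
Revised power = Φ(δ − 2.807) = Φ(-0.355) = 0.3612.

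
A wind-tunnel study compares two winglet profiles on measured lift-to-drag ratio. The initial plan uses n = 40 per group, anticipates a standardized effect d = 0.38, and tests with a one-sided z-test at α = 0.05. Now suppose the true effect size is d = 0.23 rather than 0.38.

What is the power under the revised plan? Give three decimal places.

With d = 0.23: δ = d·√(n/2) = 0.23 × √(40/2) = 1.0286. Critical value z_{0.05} = 1.645.
Revised power = Φ(δ − 1.645) = Φ(-0.616) = 0.2689.

Power ≈ 0.269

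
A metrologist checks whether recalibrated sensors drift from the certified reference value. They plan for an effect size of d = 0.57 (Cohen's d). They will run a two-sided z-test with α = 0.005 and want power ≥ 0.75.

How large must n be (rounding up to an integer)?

n = 38

For power 0.75 need Φ(δ − z_{0.0025}) = 0.75, so δ = z_{0.0025} + z_{0.25} = 2.807 + 0.674 = 3.482.
(For δ > 0 the lower-tail rejection region contributes negligibly to power, so the one-term inversion is standard.)
δ = d·√n ⇒ n = (δ/d)² = (3.482 / 0.57)² = 37.31.
Round up to the next whole unit.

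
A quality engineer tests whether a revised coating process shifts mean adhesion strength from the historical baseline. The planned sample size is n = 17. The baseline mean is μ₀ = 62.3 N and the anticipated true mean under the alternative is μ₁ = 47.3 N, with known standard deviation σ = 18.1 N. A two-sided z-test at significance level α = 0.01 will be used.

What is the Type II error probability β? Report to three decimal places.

Standardized effect: d = |μ₁ − μ₀| / σ = |47.3 − 62.3| / 18.1 = 0.8287
Noncentrality parameter: δ = d·√n = 0.8287 × √17 = 3.4169
Two-sided α = 0.01 → critical value z_{0.005} = 2.576.
Power = Φ(δ − 2.576) + Φ(−δ − 2.576) = Φ(0.841) + Φ(-5.993) = 0.7999 + 0.0000 = 0.7999.
Type II error: β = 1 − power = 1 − 0.7999 = 0.2001.

β ≈ 0.200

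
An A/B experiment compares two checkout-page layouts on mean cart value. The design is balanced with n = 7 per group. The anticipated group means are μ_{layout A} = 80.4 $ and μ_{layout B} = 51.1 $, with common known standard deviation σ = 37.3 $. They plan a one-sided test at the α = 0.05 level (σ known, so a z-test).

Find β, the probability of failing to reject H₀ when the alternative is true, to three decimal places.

Standardized effect: d = |μ_{layout A} − μ_{layout B}| / σ = |80.4 − 51.1| / 37.3 = 0.7855
Noncentrality parameter: δ = d·√(n/2) = 0.7855 × √(7/2) = 1.4696
One-sided α = 0.05 → critical value z_{0.05} = 1.645.
Power = P(Z > 1.645 − δ) = Φ(-0.175) = 0.4304.
Type II error: β = 1 − power = 1 − 0.4304 = 0.5696.

β ≈ 0.570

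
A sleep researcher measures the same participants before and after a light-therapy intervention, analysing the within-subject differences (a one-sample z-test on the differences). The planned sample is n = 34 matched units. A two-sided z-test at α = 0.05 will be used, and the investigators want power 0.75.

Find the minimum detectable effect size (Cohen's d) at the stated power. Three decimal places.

Need Φ(δ − 1.960) = 0.75, so δ = 1.960 + 0.674 = 2.634.
(Lower-tail contribution to power is negligible for δ > 0.)
δ = d·√n ⇒ d = δ/√n = 2.634/√34 = 0.4518.

d ≈ 0.452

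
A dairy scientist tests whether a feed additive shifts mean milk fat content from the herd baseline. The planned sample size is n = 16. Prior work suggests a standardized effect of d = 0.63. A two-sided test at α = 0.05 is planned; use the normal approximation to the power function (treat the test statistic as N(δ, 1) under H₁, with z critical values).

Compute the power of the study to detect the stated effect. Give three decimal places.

Power ≈ 0.712

Noncentrality parameter: δ = d·√n = 0.63 × √16 = 2.5200
Two-sided α = 0.05 → critical value z_{0.025} = 1.960.
Power = Φ(δ − 1.960) + Φ(−δ − 1.960) = Φ(0.560) + Φ(-4.480) = 0.7123 + 0.0000 = 0.7123.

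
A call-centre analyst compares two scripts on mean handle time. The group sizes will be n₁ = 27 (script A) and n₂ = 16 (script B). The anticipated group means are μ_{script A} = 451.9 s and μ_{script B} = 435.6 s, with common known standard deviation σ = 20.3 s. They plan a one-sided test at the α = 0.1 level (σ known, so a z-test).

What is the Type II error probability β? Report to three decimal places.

β ≈ 0.103

Standardized effect: d = |μ_{script A} − μ_{script B}| / σ = |451.9 − 435.6| / 20.3 = 0.8030
Noncentrality parameter: δ = d / √(1/n₁ + 1/n₂) = 0.8030 / √(1/27 + 1/16) = 2.5451
One-sided α = 0.1 → critical value z_{0.1} = 1.282.
Power = Φ(δ − 1.282) = Φ(1.264) = 0.8968.
Type II error: β = 1 − power = 1 − 0.8968 = 0.1032.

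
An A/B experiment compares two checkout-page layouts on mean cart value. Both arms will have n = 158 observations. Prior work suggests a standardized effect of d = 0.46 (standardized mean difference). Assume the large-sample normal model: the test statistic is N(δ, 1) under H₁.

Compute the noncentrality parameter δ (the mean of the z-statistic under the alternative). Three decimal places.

δ ≈ 4.089

The noncentrality parameter scales effect size by the design's sample-size factor: δ = d·√(n/2) = 0.46 × √(158/2) = 4.0886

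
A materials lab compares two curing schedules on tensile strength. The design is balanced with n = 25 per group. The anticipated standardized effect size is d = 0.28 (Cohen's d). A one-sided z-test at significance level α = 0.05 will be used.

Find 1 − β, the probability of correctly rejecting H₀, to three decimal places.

Noncentrality parameter: δ = d·√(n/2) = 0.28 × √(25/2) = 0.9899
One-sided α = 0.05 → critical value z_{0.05} = 1.645.
Power = P(Z > 1.645 − δ) = Φ(-0.655) = 0.2563.

Power ≈ 0.256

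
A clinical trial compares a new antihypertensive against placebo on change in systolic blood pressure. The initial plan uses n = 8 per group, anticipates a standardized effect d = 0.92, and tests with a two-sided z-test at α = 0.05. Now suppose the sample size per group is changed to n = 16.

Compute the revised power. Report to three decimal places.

Power ≈ 0.740

With n = 16 per group: δ = d·√(n/2) = 0.92 × √(16/2) = 2.6022. Critical value z_{0.025} = 1.960.
Revised power = Φ(δ − 1.960) + Φ(−δ − 1.960) = Φ(0.642) + Φ(-4.562) = 0.7396 + 0.0000 = 0.7396.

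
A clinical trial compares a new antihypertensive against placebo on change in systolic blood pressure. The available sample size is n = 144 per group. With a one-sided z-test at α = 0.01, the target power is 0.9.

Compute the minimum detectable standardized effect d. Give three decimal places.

Need Φ(δ − 2.326) = 0.9, so δ = 2.326 + 1.282 = 3.608.
δ = d·√(n/2) ⇒ d = δ/√(n/2) = 3.608/√(144/2) = 0.4252.

d ≈ 0.425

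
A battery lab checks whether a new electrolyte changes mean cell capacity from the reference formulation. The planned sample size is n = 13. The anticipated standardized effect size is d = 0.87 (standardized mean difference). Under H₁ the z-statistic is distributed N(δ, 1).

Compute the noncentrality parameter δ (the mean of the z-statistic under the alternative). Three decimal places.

δ = d·√n = 0.87 × √13 = 3.1368

δ ≈ 3.137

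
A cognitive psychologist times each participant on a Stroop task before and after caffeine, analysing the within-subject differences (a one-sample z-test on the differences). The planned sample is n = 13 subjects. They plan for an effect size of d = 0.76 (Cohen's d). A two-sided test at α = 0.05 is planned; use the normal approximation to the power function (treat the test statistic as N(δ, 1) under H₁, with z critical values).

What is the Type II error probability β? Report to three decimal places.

β ≈ 0.218

Noncentrality parameter: δ = d·√n = 0.76 × √13 = 2.7402
Two-sided α = 0.05 → critical value z_{0.025} = 1.960.
Power = Φ(δ − 1.960) + Φ(−δ − 1.960) = Φ(0.780) + Φ(-4.700) = 0.7824 + 0.0000 = 0.7824.
Type II error: β = 1 − power = 1 − 0.7824 = 0.2176.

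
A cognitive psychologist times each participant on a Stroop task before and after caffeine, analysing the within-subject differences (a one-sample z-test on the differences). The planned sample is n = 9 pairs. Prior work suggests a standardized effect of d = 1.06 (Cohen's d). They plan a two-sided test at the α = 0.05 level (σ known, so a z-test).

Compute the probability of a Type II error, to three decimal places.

Noncentrality parameter: δ = d·√n = 1.06 × √9 = 3.1800
Two-sided α = 0.05 → critical value z_{0.025} = 1.960.
Power = Φ(δ − 1.960) + Φ(−δ − 1.960) = Φ(1.220) + Φ(-5.140) = 0.8888 + 0.0000 = 0.8888.
Type II error: β = 1 − power = 1 − 0.8888 = 0.1112.

β ≈ 0.111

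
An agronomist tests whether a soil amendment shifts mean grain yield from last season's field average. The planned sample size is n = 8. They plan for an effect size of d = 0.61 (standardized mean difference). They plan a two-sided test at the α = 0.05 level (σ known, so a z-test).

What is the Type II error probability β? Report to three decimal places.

Noncentrality parameter: δ = d·√n = 0.61 × √8 = 1.7253
Critical value for a two-sided test at α = 0.05: z_{α/2} = 1.960.
Power = Φ(δ − 1.960) + Φ(−δ − 1.960) = Φ(-0.235) + Φ(-3.685) = 0.4073 + 0.0001 = 0.4074.
Type II error: β = 1 − power = 1 − 0.4074 = 0.5926.

β ≈ 0.593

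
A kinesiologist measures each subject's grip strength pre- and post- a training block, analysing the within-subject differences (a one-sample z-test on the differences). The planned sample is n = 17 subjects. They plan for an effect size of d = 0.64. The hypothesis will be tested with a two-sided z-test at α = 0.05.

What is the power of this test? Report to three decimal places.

Noncentrality parameter: δ = d·√n = 0.64 × √17 = 2.6388
Two-sided α = 0.05 → critical value z_{0.025} = 1.960.
Power = Φ(δ − 1.960) + Φ(−δ − 1.960) = Φ(0.679) + Φ(-4.599) = 0.7514 + 0.0000 = 0.7514.

Power ≈ 0.751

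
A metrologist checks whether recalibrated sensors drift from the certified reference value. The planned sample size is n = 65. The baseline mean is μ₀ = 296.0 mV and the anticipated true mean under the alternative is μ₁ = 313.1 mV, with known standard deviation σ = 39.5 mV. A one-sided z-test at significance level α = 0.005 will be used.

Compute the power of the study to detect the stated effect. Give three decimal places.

Standardized effect: d = |μ₁ − μ₀| / σ = |313.1 − 296.0| / 39.5 = 0.4329
Noncentrality parameter: δ = d·√n = 0.4329 × √65 = 3.4902
One-sided α = 0.005 → critical value z_{0.005} = 2.576.
Power = P(Z > 2.576 − δ) = Φ(0.914) = 0.8198.

Power ≈ 0.820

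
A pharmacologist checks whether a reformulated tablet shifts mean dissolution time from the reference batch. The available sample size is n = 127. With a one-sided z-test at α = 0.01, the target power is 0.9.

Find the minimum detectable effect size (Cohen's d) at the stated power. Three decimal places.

Required noncentrality: δ = z_{0.01} + z_{0.10} = 2.326 + 1.282 = 3.608.
δ = d·√n ⇒ d = δ/√n = 3.608/√127 = 0.3201.

d ≈ 0.320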